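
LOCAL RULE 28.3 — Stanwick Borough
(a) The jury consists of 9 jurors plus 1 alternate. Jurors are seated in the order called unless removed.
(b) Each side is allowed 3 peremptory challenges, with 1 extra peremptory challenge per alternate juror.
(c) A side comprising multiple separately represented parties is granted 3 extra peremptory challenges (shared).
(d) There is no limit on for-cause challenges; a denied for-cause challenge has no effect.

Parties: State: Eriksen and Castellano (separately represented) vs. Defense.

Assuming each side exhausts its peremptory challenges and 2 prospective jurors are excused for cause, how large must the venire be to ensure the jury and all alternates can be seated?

Seats to fill: 9 + 1 alternates = 10.
Peremptories — State: 3 + 1×1 + 3 = 7; Defense: 3 + 1×1 = 4; total 11.
For-cause removals: 2.
Minimum venire: 10 + 11 + 2 = 23.

23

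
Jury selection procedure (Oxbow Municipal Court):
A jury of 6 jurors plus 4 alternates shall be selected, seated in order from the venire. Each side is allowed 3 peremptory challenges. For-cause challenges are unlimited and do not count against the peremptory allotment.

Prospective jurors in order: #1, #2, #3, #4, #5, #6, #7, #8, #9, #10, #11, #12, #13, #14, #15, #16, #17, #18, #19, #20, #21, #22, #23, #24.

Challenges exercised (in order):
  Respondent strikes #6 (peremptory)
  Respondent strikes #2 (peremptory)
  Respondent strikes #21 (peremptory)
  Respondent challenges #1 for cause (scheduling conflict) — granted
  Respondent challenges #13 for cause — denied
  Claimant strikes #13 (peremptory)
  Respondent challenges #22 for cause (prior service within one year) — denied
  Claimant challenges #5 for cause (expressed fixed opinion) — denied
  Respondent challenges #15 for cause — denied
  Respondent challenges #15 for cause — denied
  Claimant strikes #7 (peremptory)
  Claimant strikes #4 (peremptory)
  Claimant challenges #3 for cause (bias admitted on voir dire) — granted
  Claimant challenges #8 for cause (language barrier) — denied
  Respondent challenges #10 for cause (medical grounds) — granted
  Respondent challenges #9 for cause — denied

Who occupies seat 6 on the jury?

14

Removed: #1, #2, #3, #4, #6, #7, #10, #13, #21. (#5, #8, #9, #15, #22 stay — for-cause denied.)
Seating in order: seats 1–6 → #5, #8, #9, #11, #12, #14; alternates → #15, #16, #17, #18.
So seat 6 is #14.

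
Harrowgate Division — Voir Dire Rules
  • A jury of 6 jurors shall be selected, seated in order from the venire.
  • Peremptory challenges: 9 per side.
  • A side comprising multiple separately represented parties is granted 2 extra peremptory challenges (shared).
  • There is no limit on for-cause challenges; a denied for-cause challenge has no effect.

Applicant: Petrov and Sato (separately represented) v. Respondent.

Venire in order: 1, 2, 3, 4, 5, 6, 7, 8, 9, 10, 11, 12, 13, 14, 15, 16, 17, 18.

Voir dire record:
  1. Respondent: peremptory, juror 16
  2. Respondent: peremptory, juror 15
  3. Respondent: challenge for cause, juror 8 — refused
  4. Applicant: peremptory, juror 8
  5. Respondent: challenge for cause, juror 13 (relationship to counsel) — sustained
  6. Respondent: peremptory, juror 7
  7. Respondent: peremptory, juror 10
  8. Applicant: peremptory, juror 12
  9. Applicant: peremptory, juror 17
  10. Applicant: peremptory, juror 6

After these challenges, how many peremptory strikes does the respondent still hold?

5

Respondent allotment: 9.
Respondent peremptories used: #16, #15, #7, #10 — 4 (for-cause on #8, #13 don't count).
Remaining: 9 − 4 = 5.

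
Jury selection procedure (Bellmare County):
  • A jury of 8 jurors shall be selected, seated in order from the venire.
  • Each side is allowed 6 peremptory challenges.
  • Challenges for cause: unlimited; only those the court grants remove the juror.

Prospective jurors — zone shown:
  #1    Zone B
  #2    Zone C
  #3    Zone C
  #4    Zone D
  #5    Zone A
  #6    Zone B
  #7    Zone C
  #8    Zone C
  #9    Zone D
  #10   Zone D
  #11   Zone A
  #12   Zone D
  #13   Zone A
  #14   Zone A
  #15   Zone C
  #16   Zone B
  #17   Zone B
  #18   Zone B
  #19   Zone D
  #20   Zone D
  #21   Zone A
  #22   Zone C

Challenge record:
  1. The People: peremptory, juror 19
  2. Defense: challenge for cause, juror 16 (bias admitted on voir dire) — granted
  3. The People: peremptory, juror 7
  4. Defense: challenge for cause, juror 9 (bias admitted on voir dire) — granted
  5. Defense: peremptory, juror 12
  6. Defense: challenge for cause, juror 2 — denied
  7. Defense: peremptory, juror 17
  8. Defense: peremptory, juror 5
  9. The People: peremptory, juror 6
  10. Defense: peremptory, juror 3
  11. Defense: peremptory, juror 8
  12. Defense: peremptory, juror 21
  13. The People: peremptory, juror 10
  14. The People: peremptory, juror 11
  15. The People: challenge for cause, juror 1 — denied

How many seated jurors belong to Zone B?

2

Removed: #3, #5, #6, #7, #8, #9, #10, #11, #12, #16, #17, #19, #21.
Seated jurors 1–8: #1, #2, #4, #13, #14, #15, #18, #20.
Of those, in Zone B: #1, #18 → 2.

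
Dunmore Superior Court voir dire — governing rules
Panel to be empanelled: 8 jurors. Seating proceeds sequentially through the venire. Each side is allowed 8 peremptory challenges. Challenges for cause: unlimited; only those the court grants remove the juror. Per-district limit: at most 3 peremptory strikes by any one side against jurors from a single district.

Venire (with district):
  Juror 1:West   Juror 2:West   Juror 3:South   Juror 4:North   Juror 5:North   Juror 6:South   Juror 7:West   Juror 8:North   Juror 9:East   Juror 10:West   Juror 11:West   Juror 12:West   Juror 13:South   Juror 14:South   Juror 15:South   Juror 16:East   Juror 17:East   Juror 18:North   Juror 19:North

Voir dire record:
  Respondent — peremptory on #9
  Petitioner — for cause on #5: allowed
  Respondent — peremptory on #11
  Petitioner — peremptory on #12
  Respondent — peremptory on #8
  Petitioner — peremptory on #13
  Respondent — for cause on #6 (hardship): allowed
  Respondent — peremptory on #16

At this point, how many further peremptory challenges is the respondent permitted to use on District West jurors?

2

Respondent peremptories so far: #9, #11, #8, #16 — 4 of 8 used, 4 left overall.
Against District West: #11 — 1 used; per-district cap 3 leaves 2.
Binding limit: min(4, 2) = 2.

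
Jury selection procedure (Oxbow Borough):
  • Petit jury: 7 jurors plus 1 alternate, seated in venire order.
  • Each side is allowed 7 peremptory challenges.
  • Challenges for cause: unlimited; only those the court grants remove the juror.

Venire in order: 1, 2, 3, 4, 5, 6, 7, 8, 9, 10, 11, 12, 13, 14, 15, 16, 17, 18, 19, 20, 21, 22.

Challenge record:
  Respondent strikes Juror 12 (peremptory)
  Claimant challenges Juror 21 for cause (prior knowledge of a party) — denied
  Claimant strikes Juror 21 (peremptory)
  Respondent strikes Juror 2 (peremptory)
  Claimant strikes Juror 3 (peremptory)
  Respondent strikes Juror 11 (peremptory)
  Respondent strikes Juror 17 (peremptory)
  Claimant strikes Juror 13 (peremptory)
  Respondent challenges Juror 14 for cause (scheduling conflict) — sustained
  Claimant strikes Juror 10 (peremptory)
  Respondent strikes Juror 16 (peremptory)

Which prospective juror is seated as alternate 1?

15

Removed: #2, #3, #10, #11, #12, #13, #14, #16, #17, #21.
Seating in order: seats 1–7 → #1, #4, #5, #6, #7, #8, #9; alternates → #15.
So alternate 1 is #15.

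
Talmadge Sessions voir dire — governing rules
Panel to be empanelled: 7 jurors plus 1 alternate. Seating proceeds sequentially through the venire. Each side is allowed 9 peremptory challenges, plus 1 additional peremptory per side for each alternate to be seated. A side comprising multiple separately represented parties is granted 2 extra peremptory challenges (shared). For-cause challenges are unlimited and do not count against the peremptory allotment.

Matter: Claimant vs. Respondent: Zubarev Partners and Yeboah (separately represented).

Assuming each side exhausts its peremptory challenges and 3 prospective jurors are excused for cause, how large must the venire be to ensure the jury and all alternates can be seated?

Seats to fill: 7 + 1 alternates = 8.
Peremptories — Claimant: 9 + 1×1 = 10; Respondent: 9 + 1×1 + 2 = 12; total 22.
For-cause removals: 3.
Minimum venire: 8 + 22 + 3 = 33.

33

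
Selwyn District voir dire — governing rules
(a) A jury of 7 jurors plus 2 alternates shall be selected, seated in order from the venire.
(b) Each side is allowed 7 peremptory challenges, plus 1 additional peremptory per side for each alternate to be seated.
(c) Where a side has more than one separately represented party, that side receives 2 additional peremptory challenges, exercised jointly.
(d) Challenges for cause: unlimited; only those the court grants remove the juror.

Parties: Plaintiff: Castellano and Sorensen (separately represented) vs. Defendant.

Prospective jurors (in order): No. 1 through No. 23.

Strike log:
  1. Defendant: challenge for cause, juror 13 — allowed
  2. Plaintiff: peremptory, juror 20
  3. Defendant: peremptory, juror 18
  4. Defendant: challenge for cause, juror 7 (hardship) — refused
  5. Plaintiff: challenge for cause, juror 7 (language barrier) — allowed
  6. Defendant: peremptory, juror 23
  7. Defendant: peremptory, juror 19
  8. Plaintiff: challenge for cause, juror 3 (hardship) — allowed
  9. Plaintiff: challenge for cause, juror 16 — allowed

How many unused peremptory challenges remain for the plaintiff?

Plaintiff allotment: 7 base + 1 × 2 alternates + 2 multi-party = 11.
Plaintiff peremptories used: #20 — 1 (for-cause on #7, #3, #16 don't count).
Remaining: 11 − 1 = 10.

10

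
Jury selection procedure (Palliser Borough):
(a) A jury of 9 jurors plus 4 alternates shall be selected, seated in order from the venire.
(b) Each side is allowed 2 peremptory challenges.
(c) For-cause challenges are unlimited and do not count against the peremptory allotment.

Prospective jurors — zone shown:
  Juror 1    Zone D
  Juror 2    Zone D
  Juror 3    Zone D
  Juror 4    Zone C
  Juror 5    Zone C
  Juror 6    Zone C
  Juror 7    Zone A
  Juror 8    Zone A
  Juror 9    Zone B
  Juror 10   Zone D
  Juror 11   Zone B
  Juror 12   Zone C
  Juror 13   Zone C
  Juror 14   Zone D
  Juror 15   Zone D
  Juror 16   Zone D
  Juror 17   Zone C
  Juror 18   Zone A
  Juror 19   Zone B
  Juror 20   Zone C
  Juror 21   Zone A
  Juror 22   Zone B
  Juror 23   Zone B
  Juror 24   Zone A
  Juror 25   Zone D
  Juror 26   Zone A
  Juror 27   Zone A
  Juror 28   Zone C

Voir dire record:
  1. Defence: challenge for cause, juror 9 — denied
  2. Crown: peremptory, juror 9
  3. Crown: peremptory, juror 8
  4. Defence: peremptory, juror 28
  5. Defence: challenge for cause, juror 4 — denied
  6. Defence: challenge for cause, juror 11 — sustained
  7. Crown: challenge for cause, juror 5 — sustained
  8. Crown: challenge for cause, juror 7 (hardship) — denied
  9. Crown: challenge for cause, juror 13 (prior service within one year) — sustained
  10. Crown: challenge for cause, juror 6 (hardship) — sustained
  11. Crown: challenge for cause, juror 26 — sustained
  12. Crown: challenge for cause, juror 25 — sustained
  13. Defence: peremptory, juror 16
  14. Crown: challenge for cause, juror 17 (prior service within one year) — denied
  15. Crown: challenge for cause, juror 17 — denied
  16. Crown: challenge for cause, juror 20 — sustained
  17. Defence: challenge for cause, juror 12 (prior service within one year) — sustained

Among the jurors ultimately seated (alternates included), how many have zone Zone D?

Removed: #5, #6, #8, #9, #11, #12, #13, #16, #20, #25, #26, #28.
Seated (13 incl. alternates): #1, #2, #3, #4, #7, #10, #14, #15, #17, #18, #19, #21, #22.
Of those, in Zone D: #1, #2, #3, #10, #14, #15 → 6.

6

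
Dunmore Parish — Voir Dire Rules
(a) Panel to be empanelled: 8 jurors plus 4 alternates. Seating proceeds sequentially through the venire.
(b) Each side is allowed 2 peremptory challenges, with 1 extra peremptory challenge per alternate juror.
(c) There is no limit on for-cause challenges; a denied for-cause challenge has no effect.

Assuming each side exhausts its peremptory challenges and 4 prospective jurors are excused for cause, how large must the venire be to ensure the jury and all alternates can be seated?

Seats to fill: 8 + 4 alternates = 12.
Peremptories: 2 + 1×4 = 6 per side × 2 sides = 12.
For-cause removals: 4.
Minimum venire: 12 + 12 + 4 = 28.

28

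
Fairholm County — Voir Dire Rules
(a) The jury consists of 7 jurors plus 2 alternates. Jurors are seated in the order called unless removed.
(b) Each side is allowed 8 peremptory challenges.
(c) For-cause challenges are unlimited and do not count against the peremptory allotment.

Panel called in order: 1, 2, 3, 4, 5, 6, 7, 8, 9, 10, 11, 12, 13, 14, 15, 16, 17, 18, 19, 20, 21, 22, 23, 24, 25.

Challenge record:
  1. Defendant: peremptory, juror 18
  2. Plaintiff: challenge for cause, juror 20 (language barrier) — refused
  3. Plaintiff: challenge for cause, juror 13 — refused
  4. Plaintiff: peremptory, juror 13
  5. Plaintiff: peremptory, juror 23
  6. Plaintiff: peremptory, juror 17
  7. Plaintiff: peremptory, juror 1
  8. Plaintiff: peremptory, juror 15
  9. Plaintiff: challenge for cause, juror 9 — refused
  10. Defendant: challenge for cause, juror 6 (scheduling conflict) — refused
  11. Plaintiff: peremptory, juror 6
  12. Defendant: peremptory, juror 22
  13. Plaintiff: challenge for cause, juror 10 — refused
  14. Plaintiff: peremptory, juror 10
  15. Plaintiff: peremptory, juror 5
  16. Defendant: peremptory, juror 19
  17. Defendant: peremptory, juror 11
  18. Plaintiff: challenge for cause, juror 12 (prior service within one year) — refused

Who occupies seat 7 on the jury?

Removed: #1, #5, #6, #10, #11, #13, #15, #17, #18, #19, #22, #23. (#9, #12, #20 stay — for-cause denied.)
Seating in order: seats 1–7 → #2, #3, #4, #7, #8, #9, #12; alternates → #14, #16.
So seat 7 is #12.

12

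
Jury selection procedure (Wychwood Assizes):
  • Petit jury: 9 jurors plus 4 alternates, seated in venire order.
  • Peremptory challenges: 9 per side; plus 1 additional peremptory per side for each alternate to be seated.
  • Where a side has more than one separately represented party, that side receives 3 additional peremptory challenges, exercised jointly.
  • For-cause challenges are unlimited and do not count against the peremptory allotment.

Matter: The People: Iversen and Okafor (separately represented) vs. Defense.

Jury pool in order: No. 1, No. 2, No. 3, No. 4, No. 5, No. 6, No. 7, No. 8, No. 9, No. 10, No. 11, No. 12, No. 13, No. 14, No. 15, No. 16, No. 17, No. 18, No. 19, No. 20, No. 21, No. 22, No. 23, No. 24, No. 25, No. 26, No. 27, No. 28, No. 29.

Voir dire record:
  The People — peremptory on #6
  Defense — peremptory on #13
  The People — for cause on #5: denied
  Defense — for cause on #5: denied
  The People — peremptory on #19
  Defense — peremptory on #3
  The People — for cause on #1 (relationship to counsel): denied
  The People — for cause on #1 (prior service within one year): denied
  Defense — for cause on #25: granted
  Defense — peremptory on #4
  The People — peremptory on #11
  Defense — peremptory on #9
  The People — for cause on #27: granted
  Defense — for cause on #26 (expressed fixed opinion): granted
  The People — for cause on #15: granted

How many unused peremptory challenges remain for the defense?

Defense allotment: 9 base + 1 × 4 alternates = 13.
Defense peremptories used: #13, #3, #4, #9 — 4 (for-cause on #5, #25, #26 don't count).
Remaining: 13 − 4 = 9.

9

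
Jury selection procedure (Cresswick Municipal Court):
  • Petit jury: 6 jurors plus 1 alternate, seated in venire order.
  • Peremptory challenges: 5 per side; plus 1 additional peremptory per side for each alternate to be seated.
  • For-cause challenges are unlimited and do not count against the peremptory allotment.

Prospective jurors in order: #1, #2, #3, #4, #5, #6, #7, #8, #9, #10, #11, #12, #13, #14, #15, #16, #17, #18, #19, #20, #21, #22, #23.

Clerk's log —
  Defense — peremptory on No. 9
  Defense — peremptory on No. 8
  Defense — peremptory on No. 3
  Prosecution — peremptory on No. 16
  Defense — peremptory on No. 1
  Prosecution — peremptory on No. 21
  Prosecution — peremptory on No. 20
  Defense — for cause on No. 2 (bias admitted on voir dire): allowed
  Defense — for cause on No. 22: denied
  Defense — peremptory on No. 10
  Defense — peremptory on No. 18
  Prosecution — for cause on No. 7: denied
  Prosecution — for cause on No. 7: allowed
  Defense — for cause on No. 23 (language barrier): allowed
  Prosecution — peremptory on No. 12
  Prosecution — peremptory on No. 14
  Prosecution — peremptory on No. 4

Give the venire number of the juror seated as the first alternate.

19

Removed: #1, #2, #3, #4, #7, #8, #9, #10, #12, #14, #16, #18, #20, #21, #23. (#22 stays — for-cause denied.)
Seating in order: seats 1–6 → #5, #6, #11, #13, #15, #17; alternates → #19.
So alternate 1 is #19.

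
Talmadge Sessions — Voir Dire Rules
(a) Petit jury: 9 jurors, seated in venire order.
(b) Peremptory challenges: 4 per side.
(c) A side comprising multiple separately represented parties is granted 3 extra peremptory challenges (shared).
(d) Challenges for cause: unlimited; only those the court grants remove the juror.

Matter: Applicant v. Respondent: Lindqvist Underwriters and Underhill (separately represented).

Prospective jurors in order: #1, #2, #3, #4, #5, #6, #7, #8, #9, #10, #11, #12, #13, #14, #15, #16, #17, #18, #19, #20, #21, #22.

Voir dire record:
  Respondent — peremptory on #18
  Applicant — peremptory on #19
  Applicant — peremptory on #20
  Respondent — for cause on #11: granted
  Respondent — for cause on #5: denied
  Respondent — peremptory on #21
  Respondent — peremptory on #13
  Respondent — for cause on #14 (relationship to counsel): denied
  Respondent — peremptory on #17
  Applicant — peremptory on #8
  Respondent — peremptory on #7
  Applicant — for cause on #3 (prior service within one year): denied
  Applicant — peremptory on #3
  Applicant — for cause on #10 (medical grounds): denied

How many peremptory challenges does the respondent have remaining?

Respondent allotment: 4 base + 3 multi-party = 7.
Respondent peremptories used: #18, #21, #13, #17, #7 — 5 (for-cause on #11, #5, #14 don't count).
Remaining: 7 − 5 = 2.

2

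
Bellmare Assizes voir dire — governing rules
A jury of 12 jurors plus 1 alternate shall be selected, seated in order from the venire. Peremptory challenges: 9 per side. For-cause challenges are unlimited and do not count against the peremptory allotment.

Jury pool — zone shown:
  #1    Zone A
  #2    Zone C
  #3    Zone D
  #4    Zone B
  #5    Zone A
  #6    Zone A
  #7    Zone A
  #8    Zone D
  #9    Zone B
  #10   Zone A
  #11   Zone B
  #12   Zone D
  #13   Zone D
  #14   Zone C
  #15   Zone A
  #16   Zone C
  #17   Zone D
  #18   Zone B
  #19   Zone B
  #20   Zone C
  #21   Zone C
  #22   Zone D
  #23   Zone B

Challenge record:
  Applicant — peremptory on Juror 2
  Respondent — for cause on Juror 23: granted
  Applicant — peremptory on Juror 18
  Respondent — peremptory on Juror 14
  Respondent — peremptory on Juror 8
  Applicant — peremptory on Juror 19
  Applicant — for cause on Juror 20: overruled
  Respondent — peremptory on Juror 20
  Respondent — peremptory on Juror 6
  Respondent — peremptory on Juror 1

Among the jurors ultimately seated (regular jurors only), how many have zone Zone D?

4

Removed: #1, #2, #6, #8, #14, #18, #19, #20, #23.
Seated jurors 1–12: #3, #4, #5, #7, #9, #10, #11, #12, #13, #15, #16, #17 (alternates #21 not counted).
Of those, in Zone D: #3, #12, #13, #17 → 4.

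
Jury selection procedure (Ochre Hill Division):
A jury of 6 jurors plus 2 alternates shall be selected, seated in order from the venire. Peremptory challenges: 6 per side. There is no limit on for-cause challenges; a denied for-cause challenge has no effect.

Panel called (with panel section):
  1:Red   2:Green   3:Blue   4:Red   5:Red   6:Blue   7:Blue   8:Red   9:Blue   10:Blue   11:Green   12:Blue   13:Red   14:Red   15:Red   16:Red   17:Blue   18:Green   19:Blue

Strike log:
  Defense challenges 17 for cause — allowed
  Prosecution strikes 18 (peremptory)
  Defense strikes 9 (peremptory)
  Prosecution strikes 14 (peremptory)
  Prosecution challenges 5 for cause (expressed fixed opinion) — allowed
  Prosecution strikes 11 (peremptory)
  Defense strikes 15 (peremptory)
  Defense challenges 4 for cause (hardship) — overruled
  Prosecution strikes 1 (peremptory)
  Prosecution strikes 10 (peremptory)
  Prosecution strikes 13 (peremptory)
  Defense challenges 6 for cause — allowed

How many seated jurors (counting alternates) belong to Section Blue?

Removed: #1, #5, #6, #9, #10, #11, #13, #14, #15, #17, #18.
Seated (8 incl. alternates): #2, #3, #4, #7, #8, #12, #16, #19.
Of those, in Section Blue: #3, #7, #12, #19 → 4.

4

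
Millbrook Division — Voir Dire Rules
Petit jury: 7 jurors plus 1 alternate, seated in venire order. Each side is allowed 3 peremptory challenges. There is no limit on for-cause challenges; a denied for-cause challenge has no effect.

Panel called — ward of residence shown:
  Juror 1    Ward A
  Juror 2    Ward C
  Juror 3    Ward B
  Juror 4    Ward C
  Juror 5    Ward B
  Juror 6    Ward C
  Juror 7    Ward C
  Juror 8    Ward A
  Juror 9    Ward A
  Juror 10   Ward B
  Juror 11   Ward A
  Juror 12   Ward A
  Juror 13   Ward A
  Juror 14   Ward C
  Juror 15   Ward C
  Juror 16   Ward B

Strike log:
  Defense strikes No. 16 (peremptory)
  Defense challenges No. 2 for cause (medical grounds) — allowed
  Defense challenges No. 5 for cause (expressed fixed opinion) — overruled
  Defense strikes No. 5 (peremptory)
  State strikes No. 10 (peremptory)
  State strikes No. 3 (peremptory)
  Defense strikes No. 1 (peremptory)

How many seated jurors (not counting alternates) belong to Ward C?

Removed: #1, #2, #3, #5, #10, #16.
Seated jurors 1–7: #4, #6, #7, #8, #9, #11, #12 (alternates #13 not counted).
Of those, in Ward C: #4, #6, #7 → 3.

3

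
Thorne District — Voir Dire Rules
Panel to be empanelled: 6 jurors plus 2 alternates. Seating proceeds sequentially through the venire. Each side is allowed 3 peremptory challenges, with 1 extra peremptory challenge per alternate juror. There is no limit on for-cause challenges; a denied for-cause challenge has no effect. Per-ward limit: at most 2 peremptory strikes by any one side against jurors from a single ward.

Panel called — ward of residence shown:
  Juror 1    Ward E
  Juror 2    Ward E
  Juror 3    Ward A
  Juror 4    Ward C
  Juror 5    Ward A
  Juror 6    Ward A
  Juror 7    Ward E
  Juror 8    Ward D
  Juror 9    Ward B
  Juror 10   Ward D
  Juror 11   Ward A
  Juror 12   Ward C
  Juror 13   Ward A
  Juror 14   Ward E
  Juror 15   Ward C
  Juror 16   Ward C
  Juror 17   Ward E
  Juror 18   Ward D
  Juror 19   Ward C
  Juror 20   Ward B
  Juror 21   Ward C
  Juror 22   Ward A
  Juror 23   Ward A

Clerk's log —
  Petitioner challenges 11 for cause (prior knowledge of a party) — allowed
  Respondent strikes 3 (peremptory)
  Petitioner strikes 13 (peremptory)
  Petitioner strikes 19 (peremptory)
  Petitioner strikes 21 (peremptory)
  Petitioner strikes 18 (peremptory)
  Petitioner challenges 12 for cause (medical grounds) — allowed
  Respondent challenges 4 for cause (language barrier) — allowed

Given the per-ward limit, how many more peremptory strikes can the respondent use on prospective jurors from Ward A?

1

Respondent peremptories so far: #3 — 1 of 5 used, 4 left overall.
Against Ward A: #3 — 1 used; per-ward cap 2 leaves 1.
Binding limit: min(4, 1) = 1.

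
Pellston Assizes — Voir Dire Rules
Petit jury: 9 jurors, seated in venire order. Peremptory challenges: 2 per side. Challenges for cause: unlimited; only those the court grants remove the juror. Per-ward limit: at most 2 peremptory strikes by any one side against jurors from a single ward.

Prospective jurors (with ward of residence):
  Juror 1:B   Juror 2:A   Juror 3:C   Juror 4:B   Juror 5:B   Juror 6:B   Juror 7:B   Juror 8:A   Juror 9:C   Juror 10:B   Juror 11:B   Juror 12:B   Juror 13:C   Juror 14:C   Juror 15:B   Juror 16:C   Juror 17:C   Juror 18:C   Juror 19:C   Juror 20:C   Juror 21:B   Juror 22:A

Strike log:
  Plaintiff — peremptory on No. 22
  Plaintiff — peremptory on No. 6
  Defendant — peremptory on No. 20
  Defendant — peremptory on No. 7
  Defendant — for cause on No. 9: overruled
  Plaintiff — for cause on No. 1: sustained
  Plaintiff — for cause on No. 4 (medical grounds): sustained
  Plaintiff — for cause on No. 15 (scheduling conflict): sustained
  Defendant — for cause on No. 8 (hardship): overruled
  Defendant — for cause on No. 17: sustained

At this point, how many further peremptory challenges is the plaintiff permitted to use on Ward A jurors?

0

Plaintiff peremptories so far: #22, #6 — 2 of 2 used, 0 left overall.
Against Ward A: #22 — 1 used; per-ward cap 2 leaves 1.
Binding limit: min(0, 1) = 0.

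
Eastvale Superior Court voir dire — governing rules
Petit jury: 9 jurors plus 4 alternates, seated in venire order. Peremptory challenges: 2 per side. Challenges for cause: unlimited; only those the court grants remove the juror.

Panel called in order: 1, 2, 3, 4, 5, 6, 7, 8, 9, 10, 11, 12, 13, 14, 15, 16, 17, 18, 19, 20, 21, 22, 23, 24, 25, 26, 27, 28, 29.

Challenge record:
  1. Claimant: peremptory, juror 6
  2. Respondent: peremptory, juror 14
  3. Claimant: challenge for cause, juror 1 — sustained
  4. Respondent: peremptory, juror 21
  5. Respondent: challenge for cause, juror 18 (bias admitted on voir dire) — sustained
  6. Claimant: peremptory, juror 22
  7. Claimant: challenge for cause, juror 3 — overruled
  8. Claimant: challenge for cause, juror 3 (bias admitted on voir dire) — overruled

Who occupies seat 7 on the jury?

9

Removed: #1, #6, #14, #18, #21, #22. (#3 stays — for-cause denied.)
Filling seats in venire order through position 7: #2, #3, #4, #5, #7, #8, #9.
So seat 7 is #9.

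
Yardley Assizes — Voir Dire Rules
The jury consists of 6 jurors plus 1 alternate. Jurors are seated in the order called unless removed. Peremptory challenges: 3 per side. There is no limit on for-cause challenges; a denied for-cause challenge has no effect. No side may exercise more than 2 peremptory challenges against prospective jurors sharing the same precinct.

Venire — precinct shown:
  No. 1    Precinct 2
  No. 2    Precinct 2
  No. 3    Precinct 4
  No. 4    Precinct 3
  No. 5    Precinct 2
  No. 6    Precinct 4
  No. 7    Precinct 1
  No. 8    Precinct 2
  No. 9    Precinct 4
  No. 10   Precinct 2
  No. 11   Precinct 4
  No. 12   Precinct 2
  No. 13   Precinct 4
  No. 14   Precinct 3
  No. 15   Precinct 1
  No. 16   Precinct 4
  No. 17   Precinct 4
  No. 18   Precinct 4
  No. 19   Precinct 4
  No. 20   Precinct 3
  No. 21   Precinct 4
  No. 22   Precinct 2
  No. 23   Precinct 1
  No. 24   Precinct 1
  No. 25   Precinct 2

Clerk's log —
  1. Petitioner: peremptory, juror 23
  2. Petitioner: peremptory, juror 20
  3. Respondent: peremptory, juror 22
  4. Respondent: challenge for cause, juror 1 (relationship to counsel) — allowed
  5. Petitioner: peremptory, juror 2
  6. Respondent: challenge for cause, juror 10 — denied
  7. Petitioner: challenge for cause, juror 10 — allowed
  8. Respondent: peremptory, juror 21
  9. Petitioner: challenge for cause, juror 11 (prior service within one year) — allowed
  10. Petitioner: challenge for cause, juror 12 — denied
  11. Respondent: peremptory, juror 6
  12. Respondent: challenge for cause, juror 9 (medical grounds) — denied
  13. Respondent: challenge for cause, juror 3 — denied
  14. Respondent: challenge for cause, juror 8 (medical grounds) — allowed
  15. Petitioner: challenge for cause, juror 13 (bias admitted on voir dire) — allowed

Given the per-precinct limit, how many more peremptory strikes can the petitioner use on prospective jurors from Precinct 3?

0

Petitioner peremptories so far: #23, #20, #2 — 3 of 3 used, 0 left overall.
Against Precinct 3: #20 — 1 used; per-precinct cap 2 leaves 1.
Binding limit: min(0, 1) = 0.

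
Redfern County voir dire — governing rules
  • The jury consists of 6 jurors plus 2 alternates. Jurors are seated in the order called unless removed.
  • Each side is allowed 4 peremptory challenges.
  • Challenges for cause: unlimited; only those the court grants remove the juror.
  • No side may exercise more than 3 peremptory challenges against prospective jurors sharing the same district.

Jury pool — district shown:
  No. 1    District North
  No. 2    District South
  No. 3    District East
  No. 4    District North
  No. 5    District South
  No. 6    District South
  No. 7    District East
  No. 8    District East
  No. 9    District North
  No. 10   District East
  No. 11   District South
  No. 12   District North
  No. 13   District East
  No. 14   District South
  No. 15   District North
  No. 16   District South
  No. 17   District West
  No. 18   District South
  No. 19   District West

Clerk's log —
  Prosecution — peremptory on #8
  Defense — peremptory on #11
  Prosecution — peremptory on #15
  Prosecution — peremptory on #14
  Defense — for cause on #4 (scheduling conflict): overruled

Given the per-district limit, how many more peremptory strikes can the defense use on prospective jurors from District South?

Defense peremptories so far: #11 — 1 of 4 used, 3 left overall.
Against District South: #11 — 1 used; per-district cap 3 leaves 2.
Binding limit: min(3, 2) = 2.

2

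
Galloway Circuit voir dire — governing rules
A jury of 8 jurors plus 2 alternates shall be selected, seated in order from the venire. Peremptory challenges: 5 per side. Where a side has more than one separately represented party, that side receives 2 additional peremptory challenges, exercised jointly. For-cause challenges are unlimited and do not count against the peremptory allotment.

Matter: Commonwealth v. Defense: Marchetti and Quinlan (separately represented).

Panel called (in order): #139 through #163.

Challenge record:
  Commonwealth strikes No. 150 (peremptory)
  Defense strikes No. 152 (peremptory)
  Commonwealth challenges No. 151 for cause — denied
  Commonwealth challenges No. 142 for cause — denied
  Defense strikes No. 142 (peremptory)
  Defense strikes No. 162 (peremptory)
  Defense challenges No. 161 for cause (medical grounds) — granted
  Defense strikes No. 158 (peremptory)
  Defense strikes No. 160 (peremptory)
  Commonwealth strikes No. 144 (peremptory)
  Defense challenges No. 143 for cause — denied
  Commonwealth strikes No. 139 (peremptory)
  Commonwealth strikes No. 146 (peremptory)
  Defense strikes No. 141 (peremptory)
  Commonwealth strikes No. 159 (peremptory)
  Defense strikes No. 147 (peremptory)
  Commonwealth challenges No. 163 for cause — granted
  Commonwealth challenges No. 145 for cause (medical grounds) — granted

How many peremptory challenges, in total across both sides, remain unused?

0

Commonwealth allotment: 5. Defense allotment: 5 base + 2 multi-party = 7.
Commonwealth peremptories used: #150, #144, #139, #146, #159 — 5 (for-cause on #151, #142, #163, #145 don't count).
Defense peremptories used: #152, #142, #162, #158, #160, #141, #147 — 7 (for-cause on #161, #143 don't count).
Remaining: (5 − 5) + (7 − 7) = 0.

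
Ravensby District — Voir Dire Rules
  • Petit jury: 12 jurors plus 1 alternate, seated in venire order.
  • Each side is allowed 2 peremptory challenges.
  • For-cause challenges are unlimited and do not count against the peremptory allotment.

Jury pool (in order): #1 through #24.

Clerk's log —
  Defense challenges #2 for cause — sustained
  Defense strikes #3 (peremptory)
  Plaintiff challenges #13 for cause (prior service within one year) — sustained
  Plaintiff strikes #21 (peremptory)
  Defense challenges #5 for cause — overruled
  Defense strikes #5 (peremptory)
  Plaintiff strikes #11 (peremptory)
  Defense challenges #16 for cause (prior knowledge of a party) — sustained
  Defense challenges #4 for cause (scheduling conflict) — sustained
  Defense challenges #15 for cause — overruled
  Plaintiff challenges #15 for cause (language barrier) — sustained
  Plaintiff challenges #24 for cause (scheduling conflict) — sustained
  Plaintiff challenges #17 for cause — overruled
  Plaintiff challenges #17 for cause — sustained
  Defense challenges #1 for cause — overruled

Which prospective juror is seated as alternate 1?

23

Removed: #2, #3, #4, #5, #11, #13, #15, #16, #17, #21, #24. (#1 stays — for-cause denied.)
Seating in order: seats 1–12 → #1, #6, #7, #8, #9, #10, #12, #14, #18, #19, #20, #22; alternates → #23.
So alternate 1 is #23.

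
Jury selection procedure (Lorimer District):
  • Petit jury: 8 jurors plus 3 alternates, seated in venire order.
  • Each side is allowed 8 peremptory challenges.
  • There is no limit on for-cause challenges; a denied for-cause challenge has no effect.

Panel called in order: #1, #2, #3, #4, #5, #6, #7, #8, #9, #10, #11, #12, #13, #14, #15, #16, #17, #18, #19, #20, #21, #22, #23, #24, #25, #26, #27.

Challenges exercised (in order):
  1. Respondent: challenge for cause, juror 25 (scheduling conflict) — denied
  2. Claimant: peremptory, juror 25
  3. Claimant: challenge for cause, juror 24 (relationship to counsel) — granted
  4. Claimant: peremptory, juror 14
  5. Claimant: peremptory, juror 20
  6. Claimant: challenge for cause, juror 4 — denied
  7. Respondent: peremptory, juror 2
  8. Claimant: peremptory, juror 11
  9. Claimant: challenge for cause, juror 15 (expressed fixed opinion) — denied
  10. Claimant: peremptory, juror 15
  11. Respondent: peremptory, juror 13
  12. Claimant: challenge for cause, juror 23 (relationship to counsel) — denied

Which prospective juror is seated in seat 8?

Removed: #2, #11, #13, #14, #15, #20, #24, #25. (#4, #23 stay — for-cause denied.)
Seating in order: seats 1–8 → #1, #3, #4, #5, #6, #7, #8, #9; alternates → #10, #12, #16.
So seat 8 is #9.

9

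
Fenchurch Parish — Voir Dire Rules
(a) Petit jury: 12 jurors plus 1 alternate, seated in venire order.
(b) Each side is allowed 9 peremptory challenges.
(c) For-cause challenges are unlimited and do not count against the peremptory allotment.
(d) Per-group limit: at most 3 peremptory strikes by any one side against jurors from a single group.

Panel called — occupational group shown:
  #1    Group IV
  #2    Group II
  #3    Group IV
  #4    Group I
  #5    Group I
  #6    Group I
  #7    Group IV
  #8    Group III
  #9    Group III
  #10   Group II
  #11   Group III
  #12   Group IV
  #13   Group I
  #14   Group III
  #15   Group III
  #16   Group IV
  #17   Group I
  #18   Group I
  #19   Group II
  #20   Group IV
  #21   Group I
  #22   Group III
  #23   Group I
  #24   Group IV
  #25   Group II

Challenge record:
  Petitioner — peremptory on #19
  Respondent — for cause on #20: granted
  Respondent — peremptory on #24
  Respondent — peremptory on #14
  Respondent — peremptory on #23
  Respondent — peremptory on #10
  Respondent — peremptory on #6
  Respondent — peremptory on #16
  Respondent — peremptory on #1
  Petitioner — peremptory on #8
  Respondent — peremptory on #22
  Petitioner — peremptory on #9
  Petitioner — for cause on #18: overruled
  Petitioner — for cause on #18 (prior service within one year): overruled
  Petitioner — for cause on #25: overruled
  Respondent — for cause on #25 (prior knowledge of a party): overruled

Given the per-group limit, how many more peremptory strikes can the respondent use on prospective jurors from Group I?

1

Respondent peremptories so far: #24, #14, #23, #10, #6, #16, #1, #22 — 8 of 9 used, 1 left overall.
Against Group I: #23, #6 — 2 used; per-group cap 3 leaves 1.
Binding limit: min(1, 1) = 1.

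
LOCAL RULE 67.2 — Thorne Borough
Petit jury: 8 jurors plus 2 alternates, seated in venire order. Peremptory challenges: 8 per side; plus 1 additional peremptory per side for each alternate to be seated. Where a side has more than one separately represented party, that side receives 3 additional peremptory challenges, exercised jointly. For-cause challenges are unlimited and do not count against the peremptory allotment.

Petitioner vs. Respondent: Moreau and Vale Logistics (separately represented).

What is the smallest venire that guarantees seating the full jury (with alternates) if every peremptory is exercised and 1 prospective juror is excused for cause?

Seats to fill: 8 + 2 alternates = 10.
Peremptories — Petitioner: 8 + 1×2 = 10; Respondent: 8 + 1×2 + 3 = 13; total 23.
For-cause removals: 1.
Minimum venire: 10 + 23 + 1 = 34.

34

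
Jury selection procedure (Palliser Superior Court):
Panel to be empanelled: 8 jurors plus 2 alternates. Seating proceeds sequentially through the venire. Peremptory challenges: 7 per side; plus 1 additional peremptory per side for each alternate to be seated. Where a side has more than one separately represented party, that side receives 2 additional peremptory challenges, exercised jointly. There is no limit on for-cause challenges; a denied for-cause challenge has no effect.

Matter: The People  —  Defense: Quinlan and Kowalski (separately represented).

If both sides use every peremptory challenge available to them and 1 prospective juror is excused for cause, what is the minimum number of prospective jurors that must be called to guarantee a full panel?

Seats to fill: 8 + 2 alternates = 10.
Peremptories — The People: 7 + 1×2 = 9; Defense: 7 + 1×2 + 2 = 11; total 20.
For-cause removals: 1.
Minimum venire: 10 + 20 + 1 = 31.

31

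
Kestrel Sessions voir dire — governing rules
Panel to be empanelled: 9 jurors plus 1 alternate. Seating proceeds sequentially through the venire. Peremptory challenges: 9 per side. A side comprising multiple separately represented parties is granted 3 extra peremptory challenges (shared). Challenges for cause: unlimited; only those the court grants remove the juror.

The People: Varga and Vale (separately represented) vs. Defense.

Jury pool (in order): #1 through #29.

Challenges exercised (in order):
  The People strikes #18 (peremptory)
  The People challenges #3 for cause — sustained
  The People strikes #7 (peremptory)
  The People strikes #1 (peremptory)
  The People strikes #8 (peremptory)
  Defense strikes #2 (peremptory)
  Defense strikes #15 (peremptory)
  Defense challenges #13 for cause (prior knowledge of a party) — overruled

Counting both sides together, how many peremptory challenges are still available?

15

The People allotment: 9 base + 3 multi-party = 12. Defense allotment: 9.
The People peremptories used: #18, #7, #1, #8 — 4 (the for-cause on #3 doesn't count).
Defense peremptories used: #2, #15 — 2 (the for-cause on #13 doesn't count).
Remaining: (12 − 4) + (9 − 2) = 15.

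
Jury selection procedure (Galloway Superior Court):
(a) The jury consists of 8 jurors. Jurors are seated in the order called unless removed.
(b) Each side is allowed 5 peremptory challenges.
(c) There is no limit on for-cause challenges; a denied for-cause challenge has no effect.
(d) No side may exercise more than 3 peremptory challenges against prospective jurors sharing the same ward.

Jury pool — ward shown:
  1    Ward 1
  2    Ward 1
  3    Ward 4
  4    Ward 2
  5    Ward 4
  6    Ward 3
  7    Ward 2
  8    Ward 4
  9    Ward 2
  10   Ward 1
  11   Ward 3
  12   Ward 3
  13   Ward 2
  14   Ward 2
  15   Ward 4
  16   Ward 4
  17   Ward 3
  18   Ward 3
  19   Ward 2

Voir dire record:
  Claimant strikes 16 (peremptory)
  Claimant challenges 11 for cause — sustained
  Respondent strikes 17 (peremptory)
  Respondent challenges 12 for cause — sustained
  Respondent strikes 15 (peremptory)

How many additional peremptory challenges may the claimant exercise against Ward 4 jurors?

2

Claimant peremptories so far: #16 — 1 of 5 used, 4 left overall.
Against Ward 4: #16 — 1 used; per-ward cap 3 leaves 2.
Binding limit: min(4, 2) = 2.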